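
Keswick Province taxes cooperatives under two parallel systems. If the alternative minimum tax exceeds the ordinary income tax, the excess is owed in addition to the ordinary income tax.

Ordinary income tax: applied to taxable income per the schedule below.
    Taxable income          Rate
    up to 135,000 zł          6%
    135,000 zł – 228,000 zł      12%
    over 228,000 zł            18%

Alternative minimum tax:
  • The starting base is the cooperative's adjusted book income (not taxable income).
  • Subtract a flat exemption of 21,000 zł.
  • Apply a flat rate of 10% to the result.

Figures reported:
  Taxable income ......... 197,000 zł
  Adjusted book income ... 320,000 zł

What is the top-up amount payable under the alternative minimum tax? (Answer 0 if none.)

Alternative minimum tax:
  Base (adjusted book income): 320,000 zł
  Less exemption 21,000 zł → base 299,000 zł
  299,000 zł × 10% = 29,900 zł

Ordinary income tax:
  135,000 zł × 6% = 8,100 zł
  62,000 zł × 12% = 7,440 zł
  → 15,540 zł

Excess of alternative minimum tax over ordinary income tax: 29,900 zł − 15,540 zł = 14,360 zł.

14,360 zł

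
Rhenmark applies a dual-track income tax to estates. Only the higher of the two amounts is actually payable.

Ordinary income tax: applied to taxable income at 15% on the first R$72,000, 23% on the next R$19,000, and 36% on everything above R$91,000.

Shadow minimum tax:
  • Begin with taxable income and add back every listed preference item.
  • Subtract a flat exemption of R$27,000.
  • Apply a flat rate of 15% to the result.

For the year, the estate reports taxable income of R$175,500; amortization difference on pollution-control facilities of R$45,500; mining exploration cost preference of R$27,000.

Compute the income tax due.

Shadow minimum tax:
  Adjusted income: R$175,500 + R$45,500 + R$27,000 = R$248,000
  Less exemption R$27,000 → base R$221,000
  R$221,000 × 15% = R$33,150

Ordinary income tax:
  R$72,000 × 15% = R$10,800
  R$19,000 × 23% = R$4,370
  R$84,500 × 36% = R$30,420
  → R$45,590

R$45,590 > R$33,150, so the ordinary income tax governs.

R$45,590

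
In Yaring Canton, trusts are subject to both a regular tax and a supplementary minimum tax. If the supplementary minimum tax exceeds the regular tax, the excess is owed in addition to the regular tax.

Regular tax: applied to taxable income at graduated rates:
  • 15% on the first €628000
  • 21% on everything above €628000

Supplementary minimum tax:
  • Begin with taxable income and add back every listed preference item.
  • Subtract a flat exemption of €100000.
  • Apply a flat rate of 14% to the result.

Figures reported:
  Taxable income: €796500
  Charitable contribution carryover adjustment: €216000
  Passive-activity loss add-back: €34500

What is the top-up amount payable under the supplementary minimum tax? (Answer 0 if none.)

Supplementary minimum tax:
  Adjusted income: €796500 + €216000 + €34500 = €1047000
  Less exemption €100000 → base €947000
  €947000 × 14% = €132580

Regular tax:
  €628000 × 15% = €94200
  €168500 × 21% = €35385
  → €129585

Excess of supplementary minimum tax over regular tax: €132580 − €129585 = €2995.

€2995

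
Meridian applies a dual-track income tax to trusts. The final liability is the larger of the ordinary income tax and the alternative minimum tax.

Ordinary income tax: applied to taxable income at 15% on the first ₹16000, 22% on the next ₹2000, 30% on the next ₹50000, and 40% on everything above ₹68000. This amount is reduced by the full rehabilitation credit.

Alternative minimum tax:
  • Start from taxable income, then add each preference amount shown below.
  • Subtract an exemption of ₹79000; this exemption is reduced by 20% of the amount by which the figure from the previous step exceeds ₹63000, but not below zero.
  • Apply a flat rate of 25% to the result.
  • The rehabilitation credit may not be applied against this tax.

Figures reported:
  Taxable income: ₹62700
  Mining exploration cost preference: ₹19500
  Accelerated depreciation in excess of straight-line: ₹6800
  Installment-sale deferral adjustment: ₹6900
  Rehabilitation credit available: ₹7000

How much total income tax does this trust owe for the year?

₹9250

Alternative minimum tax:
  Adjusted income: ₹62700 + ₹19500 + ₹6800 + ₹6900 = ₹95900
  Exemption: ₹79000 − 20% × (₹95900 − ₹63000) = ₹79000 − ₹6580 = ₹72420
  Base: ₹95900 − ₹72420 = ₹23480
  ₹23480 × 25% = ₹5870

Ordinary income tax:
  ₹16000 × 15% = ₹2400
  ₹2000 × 22% = ₹440
  ₹44700 × 30% = ₹13410
  → ₹16250
  Less rehabilitation credit ₹7000 → ₹9250

₹9250 > ₹5870, so the ordinary income tax governs.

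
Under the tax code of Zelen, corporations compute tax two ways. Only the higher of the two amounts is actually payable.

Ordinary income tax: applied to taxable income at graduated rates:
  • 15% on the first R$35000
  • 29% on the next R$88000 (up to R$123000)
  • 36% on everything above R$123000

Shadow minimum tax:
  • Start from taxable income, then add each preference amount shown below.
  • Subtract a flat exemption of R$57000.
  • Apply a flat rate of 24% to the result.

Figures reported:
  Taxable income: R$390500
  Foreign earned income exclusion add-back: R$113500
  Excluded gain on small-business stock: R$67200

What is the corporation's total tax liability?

R$127070

Shadow minimum tax:
  Adjusted income: R$390500 + R$113500 + R$67200 = R$571200
  Less exemption R$57000 → base R$514200
  R$514200 × 24% = R$123408

Ordinary income tax:
  R$35000 × 15% = R$5250
  R$88000 × 29% = R$25520
  R$267500 × 36% = R$96300
  → R$127070

R$127070 > R$123408, so the ordinary income tax governs.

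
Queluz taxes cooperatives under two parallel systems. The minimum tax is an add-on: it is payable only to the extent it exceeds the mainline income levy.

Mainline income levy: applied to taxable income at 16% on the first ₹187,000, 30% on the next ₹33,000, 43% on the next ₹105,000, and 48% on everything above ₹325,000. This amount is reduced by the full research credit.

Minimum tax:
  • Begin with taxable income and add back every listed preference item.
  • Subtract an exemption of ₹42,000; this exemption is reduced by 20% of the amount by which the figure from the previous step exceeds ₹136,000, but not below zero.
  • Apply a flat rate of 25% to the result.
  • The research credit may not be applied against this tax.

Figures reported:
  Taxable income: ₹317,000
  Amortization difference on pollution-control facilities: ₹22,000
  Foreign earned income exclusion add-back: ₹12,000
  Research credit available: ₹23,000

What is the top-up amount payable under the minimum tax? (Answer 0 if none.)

Mainline income levy:
  ₹187,000 × 16% = ₹29,920
  ₹33,000 × 30% = ₹9,900
  ₹97,000 × 43% = ₹41,710
  → ₹81,530
  Less research credit ₹23,000 → ₹58,530

Minimum tax:
  Adjusted income: ₹317,000 + ₹22,000 + ₹12,000 = ₹351,000
  Exemption: 20% × (₹351,000 − ₹136,000) = ₹43,000 ≥ ₹42,000, so the exemption is fully phased out
  Base: ₹351,000 − ₹0 = ₹351,000
  ₹351,000 × 25% = ₹87,750

Excess of minimum tax over mainline income levy: ₹87,750 − ₹58,530 = ₹29,220.

₹29,220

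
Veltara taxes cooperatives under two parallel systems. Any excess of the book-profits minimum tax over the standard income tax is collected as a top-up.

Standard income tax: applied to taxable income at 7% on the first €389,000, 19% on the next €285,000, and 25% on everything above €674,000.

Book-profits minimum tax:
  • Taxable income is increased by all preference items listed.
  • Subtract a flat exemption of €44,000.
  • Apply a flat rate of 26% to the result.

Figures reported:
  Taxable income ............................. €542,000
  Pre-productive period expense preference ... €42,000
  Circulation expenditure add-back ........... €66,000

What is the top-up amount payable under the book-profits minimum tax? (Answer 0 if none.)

Book-profits minimum tax:
  Adjusted income: €542,000 + €42,000 + €66,000 = €650,000
  Less exemption €44,000 → base €606,000
  €606,000 × 26% = €157,560

Standard income tax:
  €389,000 × 7% = €27,230
  €153,000 × 19% = €29,070
  → €56,300

Excess of book-profits minimum tax over standard income tax: €157,560 − €56,300 = €101,260.

€101,260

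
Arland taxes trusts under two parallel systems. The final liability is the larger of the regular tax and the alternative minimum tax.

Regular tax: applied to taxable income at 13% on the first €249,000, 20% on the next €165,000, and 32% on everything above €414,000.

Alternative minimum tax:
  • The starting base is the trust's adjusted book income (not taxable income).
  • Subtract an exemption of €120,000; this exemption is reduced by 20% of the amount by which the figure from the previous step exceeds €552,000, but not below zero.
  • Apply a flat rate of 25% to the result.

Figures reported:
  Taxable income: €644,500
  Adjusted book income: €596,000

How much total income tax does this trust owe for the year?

€139,130

Regular tax:
  €249,000 × 13% = €32,370
  €165,000 × 20% = €33,000
  €230,500 × 32% = €73,760
  → €139,130

Alternative minimum tax:
  Base (adjusted book income): €596,000
  Exemption: €120,000 − 20% × (€596,000 − €552,000) = €120,000 − €8,800 = €111,200
  Base: €596,000 − €111,200 = €484,800
  €484,800 × 25% = €121,200

€139,130 > €121,200, so the regular tax governs.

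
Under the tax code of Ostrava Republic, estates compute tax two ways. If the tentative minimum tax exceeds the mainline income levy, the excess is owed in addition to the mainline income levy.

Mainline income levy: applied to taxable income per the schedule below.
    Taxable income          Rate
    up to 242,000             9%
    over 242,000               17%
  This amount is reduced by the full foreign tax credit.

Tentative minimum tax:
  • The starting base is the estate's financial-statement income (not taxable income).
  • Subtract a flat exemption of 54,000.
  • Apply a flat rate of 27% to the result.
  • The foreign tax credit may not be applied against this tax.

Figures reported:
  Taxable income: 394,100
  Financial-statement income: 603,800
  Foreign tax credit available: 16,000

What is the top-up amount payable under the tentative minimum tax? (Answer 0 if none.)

116,809

Mainline income levy:
  242,000 × 9% = 21,780
  152,100 × 17% = 25,857
  → 47,637
  Less foreign tax credit 16,000 → 31,637

Tentative minimum tax:
  Base (financial-statement income): 603,800
  Less exemption 54,000 → base 549,800
  549,800 × 27% = 148,446

Excess of tentative minimum tax over mainline income levy: 148,446 − 31,637 = 116,809.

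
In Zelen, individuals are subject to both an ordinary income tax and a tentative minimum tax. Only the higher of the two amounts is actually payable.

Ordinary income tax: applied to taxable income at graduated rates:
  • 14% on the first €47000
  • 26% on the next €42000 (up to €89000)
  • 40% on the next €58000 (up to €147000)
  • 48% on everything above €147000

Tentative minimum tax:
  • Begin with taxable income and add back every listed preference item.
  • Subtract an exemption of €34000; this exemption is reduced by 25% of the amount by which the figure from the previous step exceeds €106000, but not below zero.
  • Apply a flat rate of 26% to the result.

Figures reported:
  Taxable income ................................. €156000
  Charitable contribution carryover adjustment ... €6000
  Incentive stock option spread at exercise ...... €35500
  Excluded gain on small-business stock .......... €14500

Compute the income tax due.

€53170

Ordinary income tax:
  €47000 × 14% = €6580
  €42000 × 26% = €10920
  €58000 × 40% = €23200
  €9000 × 48% = €4320
  → €45020

Tentative minimum tax:
  Adjusted income: €156000 + €6000 + €35500 + €14500 = €212000
  Exemption: €34000 − 25% × (€212000 − €106000) = €34000 − €26500 = €7500
  Base: €212000 − €7500 = €204500
  €204500 × 26% = €53170

€53170 > €45020, so the tentative minimum tax is the binding amount.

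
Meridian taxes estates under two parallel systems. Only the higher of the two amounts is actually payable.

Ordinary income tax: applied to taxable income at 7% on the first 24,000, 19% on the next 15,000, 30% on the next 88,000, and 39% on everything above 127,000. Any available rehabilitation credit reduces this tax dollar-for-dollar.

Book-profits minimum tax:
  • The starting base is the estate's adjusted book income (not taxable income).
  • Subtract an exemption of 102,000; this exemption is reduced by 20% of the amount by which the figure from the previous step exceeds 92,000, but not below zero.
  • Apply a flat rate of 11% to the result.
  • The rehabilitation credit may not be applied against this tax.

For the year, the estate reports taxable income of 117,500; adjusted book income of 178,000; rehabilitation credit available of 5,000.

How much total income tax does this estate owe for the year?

Ordinary income tax:
  24,000 × 7% = 1,680
  15,000 × 19% = 2,850
  78,500 × 30% = 23,550
  → 28,080
  Less rehabilitation credit 5,000 → 23,080

Book-profits minimum tax:
  Base (adjusted book income): 178,000
  Exemption: 102,000 − 20% × (178,000 − 92,000) = 102,000 − 17,200 = 84,800
  Base: 178,000 − 84,800 = 93,200
  93,200 × 11% = 10,252

23,080 > 10,252, so the ordinary income tax governs.

23,080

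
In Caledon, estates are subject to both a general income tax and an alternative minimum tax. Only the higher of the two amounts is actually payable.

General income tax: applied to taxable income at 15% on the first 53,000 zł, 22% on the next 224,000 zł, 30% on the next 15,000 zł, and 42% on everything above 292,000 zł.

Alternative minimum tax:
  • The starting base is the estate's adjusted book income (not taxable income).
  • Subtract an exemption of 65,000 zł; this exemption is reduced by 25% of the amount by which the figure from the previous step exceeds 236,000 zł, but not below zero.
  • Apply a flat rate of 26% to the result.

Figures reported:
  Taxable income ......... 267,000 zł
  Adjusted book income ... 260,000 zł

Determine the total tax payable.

General income tax:
  53,000 zł × 15% = 7,950 zł
  214,000 zł × 22% = 47,080 zł
  → 55,030 zł

Alternative minimum tax:
  Base (adjusted book income): 260,000 zł
  Exemption: 65,000 zł − 25% × (260,000 zł − 236,000 zł) = 65,000 zł − 6,000 zł = 59,000 zł
  Base: 260,000 zł − 59,000 zł = 201,000 zł
  201,000 zł × 26% = 52,260 zł

55,030 zł > 52,260 zł, so the general income tax governs.

55,030 zł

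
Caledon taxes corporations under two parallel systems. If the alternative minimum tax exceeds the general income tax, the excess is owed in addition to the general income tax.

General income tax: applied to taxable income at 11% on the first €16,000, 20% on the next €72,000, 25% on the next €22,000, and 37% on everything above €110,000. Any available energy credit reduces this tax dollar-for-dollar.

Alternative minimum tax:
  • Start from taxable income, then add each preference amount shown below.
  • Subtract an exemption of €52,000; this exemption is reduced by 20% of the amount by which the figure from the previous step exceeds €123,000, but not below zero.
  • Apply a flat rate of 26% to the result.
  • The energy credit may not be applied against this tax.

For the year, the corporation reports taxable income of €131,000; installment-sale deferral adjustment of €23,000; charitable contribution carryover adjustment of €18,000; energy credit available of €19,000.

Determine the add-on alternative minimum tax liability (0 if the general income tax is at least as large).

€23,318

Alternative minimum tax:
  Adjusted income: €131,000 + €23,000 + €18,000 = €172,000
  Exemption: €52,000 − 20% × (€172,000 − €123,000) = €52,000 − €9,800 = €42,200
  Base: €172,000 − €42,200 = €129,800
  €129,800 × 26% = €33,748

General income tax:
  €16,000 × 11% = €1,760
  €72,000 × 20% = €14,400
  €22,000 × 25% = €5,500
  €21,000 × 37% = €7,770
  → €29,430
  Less energy credit €19,000 → €10,430

Excess of alternative minimum tax over general income tax: €33,748 − €10,430 = €23,318.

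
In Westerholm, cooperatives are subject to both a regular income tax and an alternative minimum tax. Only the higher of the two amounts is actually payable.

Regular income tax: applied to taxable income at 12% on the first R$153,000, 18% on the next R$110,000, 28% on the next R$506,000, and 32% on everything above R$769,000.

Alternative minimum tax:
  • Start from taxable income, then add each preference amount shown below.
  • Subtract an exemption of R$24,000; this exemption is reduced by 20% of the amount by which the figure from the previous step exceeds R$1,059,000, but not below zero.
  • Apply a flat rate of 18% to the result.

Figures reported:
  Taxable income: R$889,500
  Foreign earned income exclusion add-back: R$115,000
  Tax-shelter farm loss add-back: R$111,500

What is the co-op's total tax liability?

Regular income tax:
  R$153,000 × 12% = R$18,360
  R$110,000 × 18% = R$19,800
  R$506,000 × 28% = R$141,680
  R$120,500 × 32% = R$38,560
  → R$218,400

Alternative minimum tax:
  Adjusted income: R$889,500 + R$115,000 + R$111,500 = R$1,116,000
  Exemption: R$24,000 − 20% × (R$1,116,000 − R$1,059,000) = R$24,000 − R$11,400 = R$12,600
  Base: R$1,116,000 − R$12,600 = R$1,103,400
  R$1,103,400 × 18% = R$198,612

R$218,400 > R$198,612, so the regular income tax governs.

R$218,400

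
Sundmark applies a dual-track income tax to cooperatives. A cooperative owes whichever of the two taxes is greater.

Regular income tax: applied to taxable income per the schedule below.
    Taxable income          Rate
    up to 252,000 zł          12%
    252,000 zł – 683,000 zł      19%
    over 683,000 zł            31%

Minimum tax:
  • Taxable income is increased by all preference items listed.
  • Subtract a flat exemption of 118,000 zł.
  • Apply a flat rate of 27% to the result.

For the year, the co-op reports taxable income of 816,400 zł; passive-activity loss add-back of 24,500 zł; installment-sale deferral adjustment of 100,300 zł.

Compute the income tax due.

Minimum tax:
  Adjusted income: 816,400 zł + 24,500 zł + 100,300 zł = 941,200 zł
  Less exemption 118,000 zł → base 823,200 zł
  823,200 zł × 27% = 222,264 zł

Regular income tax:
  252,000 zł × 12% = 30,240 zł
  431,000 zł × 19% = 81,890 zł
  133,400 zł × 31% = 41,354 zł
  → 153,484 zł

222,264 zł > 153,484 zł, so the minimum tax is the binding amount.

222,264 zł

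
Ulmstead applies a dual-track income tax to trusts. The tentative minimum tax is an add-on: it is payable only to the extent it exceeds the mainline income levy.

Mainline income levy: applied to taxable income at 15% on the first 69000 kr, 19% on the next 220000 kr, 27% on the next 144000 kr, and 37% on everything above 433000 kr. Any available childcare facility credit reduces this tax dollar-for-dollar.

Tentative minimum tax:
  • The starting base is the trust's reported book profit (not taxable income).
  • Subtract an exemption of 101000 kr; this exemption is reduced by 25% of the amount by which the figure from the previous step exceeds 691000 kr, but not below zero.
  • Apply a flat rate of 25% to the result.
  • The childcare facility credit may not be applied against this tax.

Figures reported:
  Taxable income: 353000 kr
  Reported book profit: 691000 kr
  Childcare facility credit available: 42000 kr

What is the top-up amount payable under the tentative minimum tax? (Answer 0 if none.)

120070 kr

Mainline income levy:
  69000 kr × 15% = 10350 kr
  220000 kr × 19% = 41800 kr
  64000 kr × 27% = 17280 kr
  → 69430 kr
  Less childcare facility credit 42000 kr → 27430 kr

Tentative minimum tax:
  Base (reported book profit): 691000 kr
  Exemption: 691000 kr ≤ 691000 kr, so full 101000 kr applies
  Base: 691000 kr − 101000 kr = 590000 kr
  590000 kr × 25% = 147500 kr

Excess of tentative minimum tax over mainline income levy: 147500 kr − 27430 kr = 120070 kr.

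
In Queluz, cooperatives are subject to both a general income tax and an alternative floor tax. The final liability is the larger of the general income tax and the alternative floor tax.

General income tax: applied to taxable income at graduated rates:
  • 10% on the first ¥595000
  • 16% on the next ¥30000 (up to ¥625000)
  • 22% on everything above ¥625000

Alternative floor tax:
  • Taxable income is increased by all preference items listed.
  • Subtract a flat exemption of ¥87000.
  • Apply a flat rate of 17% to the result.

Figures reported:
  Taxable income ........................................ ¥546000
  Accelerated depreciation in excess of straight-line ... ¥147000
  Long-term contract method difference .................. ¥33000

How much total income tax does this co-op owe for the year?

General income tax:
  ¥546000 × 10% = ¥54600

Alternative floor tax:
  Adjusted income: ¥546000 + ¥147000 + ¥33000 = ¥726000
  Less exemption ¥87000 → base ¥639000
  ¥639000 × 17% = ¥108630

¥108630 > ¥54600, so the alternative floor tax is the binding amount.

¥108630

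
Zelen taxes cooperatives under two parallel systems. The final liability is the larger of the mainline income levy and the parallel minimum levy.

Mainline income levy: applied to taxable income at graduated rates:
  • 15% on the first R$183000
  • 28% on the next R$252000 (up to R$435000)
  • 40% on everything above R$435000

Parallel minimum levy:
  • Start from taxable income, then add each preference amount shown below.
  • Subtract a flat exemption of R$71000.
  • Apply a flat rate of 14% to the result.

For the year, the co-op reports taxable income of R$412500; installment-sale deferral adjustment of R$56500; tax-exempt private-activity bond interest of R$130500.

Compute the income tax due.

R$91710

Parallel minimum levy:
  Adjusted income: R$412500 + R$56500 + R$130500 = R$599500
  Less exemption R$71000 → base R$528500
  R$528500 × 14% = R$73990

Mainline income levy:
  R$183000 × 15% = R$27450
  R$229500 × 28% = R$64260
  → R$91710

R$91710 > R$73990, so the mainline income levy governs.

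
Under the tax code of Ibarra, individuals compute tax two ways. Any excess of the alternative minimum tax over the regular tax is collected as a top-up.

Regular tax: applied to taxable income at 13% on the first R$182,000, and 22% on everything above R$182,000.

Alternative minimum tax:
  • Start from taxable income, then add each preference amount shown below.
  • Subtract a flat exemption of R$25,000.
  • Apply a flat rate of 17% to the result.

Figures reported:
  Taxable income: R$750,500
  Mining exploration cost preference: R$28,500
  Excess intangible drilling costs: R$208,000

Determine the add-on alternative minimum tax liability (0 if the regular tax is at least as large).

Alternative minimum tax:
  Adjusted income: R$750,500 + R$28,500 + R$208,000 = R$987,000
  Less exemption R$25,000 → base R$962,000
  R$962,000 × 17% = R$163,540

Regular tax:
  R$182,000 × 13% = R$23,660
  R$568,500 × 22% = R$125,070
  → R$148,730

Excess of alternative minimum tax over regular tax: R$163,540 − R$148,730 = R$14,810.

R$14,810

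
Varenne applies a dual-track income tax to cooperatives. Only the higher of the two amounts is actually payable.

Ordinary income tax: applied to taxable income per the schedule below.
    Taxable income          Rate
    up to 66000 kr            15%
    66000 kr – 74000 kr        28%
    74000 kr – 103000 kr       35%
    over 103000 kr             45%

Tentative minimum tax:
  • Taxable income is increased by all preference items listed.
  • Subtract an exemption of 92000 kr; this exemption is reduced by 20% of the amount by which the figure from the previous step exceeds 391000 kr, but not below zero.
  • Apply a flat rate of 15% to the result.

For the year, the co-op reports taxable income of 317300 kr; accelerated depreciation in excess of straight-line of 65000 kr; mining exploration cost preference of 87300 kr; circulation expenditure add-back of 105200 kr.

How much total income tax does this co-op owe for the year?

Tentative minimum tax:
  Adjusted income: 317300 kr + 65000 kr + 87300 kr + 105200 kr = 574800 kr
  Exemption: 92000 kr − 20% × (574800 kr − 391000 kr) = 92000 kr − 36760 kr = 55240 kr
  Base: 574800 kr − 55240 kr = 519560 kr
  519560 kr × 15% = 77934 kr

Ordinary income tax:
  66000 kr × 15% = 9900 kr
  8000 kr × 28% = 2240 kr
  29000 kr × 35% = 10150 kr
  214300 kr × 45% = 96435 kr
  → 118725 kr

118725 kr > 77934 kr, so the ordinary income tax governs.

118725 kr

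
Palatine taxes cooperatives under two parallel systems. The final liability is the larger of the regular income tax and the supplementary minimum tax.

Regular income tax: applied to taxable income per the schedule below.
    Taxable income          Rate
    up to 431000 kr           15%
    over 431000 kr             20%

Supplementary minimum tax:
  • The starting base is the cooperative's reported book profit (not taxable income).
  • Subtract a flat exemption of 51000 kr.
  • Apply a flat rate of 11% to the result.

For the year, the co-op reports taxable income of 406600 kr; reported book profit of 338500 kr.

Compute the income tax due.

60990 kr

Regular income tax:
  406600 kr × 15% = 60990 kr

Supplementary minimum tax:
  Base (reported book profit): 338500 kr
  Less exemption 51000 kr → base 287500 kr
  287500 kr × 11% = 31625 kr

60990 kr > 31625 kr, so the regular income tax governs.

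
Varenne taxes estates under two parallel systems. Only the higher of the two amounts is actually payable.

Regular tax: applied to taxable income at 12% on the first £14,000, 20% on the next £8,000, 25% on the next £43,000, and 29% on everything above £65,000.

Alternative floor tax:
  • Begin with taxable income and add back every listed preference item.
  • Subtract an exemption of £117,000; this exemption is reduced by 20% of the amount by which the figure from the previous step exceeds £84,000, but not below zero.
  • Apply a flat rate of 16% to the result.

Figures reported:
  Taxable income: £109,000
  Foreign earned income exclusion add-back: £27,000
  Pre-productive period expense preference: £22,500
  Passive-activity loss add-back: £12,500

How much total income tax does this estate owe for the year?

£26,790

Regular tax:
  £14,000 × 12% = £1,680
  £8,000 × 20% = £1,600
  £43,000 × 25% = £10,750
  £44,000 × 29% = £12,760
  → £26,790

Alternative floor tax:
  Adjusted income: £109,000 + £27,000 + £22,500 + £12,500 = £171,000
  Exemption: £117,000 − 20% × (£171,000 − £84,000) = £117,000 − £17,400 = £99,600
  Base: £171,000 − £99,600 = £71,400
  £71,400 × 16% = £11,424

£26,790 > £11,424, so the regular tax governs.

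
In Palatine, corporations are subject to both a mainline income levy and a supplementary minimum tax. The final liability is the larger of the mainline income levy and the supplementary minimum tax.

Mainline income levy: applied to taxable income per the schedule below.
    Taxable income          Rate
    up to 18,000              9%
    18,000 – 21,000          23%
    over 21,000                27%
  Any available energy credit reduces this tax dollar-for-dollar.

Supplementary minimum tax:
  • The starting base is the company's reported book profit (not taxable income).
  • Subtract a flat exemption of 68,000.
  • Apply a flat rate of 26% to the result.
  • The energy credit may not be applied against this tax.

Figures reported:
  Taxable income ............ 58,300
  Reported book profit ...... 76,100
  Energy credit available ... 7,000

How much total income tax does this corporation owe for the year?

Mainline income levy:
  18,000 × 9% = 1,620
  3,000 × 23% = 690
  37,300 × 27% = 10,071
  → 12,381
  Less energy credit 7,000 → 5,381

Supplementary minimum tax:
  Base (reported book profit): 76,100
  Less exemption 68,000 → base 8,100
  8,100 × 26% = 2,106

5,381 > 2,106, so the mainline income levy governs.

5,381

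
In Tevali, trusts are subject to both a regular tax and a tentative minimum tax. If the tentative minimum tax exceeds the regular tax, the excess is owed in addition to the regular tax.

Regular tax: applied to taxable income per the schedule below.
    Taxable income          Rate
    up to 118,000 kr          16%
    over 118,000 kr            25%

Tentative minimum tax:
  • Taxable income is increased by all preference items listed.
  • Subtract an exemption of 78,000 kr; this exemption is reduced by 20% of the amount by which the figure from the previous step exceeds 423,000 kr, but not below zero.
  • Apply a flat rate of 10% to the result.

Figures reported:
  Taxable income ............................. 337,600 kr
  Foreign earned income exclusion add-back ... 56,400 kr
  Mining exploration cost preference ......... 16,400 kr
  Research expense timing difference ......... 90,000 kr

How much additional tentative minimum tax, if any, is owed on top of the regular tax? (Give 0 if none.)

0 kr

Regular tax:
  118,000 kr × 16% = 18,880 kr
  219,600 kr × 25% = 54,900 kr
  → 73,780 kr

Tentative minimum tax:
  Adjusted income: 337,600 kr + 56,400 kr + 16,400 kr + 90,000 kr = 500,400 kr
  Exemption: 78,000 kr − 20% × (500,400 kr − 423,000 kr) = 78,000 kr − 15,480 kr = 62,520 kr
  Base: 500,400 kr − 62,520 kr = 437,880 kr
  437,880 kr × 10% = 43,788 kr

43,788 kr ≤ 73,780 kr, so no add-on is due.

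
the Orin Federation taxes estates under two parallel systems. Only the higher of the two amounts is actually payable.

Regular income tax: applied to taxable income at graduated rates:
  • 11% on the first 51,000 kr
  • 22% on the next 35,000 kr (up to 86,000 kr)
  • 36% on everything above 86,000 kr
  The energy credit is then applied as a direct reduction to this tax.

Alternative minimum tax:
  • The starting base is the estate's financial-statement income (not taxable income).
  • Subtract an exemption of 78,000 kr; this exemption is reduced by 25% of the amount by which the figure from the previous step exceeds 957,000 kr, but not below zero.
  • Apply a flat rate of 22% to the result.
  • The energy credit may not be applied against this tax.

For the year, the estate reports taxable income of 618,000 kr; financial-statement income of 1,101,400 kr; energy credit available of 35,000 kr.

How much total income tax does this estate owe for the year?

233,090 kr

Alternative minimum tax:
  Base (financial-statement income): 1,101,400 kr
  Exemption: 78,000 kr − 25% × (1,101,400 kr − 957,000 kr) = 78,000 kr − 36,100 kr = 41,900 kr
  Base: 1,101,400 kr − 41,900 kr = 1,059,500 kr
  1,059,500 kr × 22% = 233,090 kr

Regular income tax:
  51,000 kr × 11% = 5,610 kr
  35,000 kr × 22% = 7,700 kr
  532,000 kr × 36% = 191,520 kr
  → 204,830 kr
  Less energy credit 35,000 kr → 169,830 kr

233,090 kr > 169,830 kr, so the alternative minimum tax is the binding amount.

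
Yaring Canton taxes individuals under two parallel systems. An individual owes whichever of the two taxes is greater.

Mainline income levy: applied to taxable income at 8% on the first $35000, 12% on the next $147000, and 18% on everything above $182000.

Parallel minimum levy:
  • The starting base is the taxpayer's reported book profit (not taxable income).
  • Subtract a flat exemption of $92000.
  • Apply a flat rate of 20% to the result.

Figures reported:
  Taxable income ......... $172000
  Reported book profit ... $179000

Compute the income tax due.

$19240

Parallel minimum levy:
  Base (reported book profit): $179000
  Less exemption $92000 → base $87000
  $87000 × 20% = $17400

Mainline income levy:
  $35000 × 8% = $2800
  $137000 × 12% = $16440
  → $19240

$19240 > $17400, so the mainline income levy governs.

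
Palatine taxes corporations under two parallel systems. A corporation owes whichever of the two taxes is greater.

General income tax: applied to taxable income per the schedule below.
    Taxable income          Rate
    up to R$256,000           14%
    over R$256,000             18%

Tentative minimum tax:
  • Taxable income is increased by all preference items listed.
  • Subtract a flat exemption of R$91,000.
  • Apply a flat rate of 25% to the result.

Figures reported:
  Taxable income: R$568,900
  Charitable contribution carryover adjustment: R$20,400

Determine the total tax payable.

R$124,575

Tentative minimum tax:
  Adjusted income: R$568,900 + R$20,400 = R$589,300
  Less exemption R$91,000 → base R$498,300
  R$498,300 × 25% = R$124,575

General income tax:
  R$256,000 × 14% = R$35,840
  R$312,900 × 18% = R$56,322
  → R$92,162

R$124,575 > R$92,162, so the tentative minimum tax is the binding amount.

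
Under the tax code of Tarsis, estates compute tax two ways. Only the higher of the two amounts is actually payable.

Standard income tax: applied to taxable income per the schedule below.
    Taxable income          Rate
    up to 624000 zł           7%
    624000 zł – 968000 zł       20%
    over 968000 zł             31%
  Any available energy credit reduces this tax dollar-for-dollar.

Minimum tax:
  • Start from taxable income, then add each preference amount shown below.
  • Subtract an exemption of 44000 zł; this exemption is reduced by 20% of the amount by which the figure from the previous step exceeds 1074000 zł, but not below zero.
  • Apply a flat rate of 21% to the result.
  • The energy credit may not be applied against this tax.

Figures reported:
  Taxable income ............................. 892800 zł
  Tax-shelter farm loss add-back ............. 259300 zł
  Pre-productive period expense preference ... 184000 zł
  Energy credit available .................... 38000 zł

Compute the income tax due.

Minimum tax:
  Adjusted income: 892800 zł + 259300 zł + 184000 zł = 1336100 zł
  Exemption: 20% × (1336100 zł − 1074000 zł) = 52420 zł ≥ 44000 zł, so the exemption is fully phased out
  Base: 1336100 zł − 0 zł = 1336100 zł
  1336100 zł × 21% = 280581 zł

Standard income tax:
  624000 zł × 7% = 43680 zł
  268800 zł × 20% = 53760 zł
  → 97440 zł
  Less energy credit 38000 zł → 59440 zł

280581 zł > 59440 zł, so the minimum tax is the binding amount.

280581 zł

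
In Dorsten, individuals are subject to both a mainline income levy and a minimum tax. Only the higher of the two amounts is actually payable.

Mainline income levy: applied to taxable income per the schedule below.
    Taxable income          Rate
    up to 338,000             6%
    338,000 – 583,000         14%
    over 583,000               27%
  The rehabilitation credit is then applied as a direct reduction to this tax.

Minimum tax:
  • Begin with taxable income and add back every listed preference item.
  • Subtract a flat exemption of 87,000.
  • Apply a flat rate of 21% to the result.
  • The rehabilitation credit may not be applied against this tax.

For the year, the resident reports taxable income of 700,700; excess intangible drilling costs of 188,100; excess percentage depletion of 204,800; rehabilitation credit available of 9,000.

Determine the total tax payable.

211,386

Mainline income levy:
  338,000 × 6% = 20,280
  245,000 × 14% = 34,300
  117,700 × 27% = 31,779
  → 86,359
  Less rehabilitation credit 9,000 → 77,359

Minimum tax:
  Adjusted income: 700,700 + 188,100 + 204,800 = 1,093,600
  Less exemption 87,000 → base 1,006,600
  1,006,600 × 21% = 211,386

211,386 > 77,359, so the minimum tax is the binding amount.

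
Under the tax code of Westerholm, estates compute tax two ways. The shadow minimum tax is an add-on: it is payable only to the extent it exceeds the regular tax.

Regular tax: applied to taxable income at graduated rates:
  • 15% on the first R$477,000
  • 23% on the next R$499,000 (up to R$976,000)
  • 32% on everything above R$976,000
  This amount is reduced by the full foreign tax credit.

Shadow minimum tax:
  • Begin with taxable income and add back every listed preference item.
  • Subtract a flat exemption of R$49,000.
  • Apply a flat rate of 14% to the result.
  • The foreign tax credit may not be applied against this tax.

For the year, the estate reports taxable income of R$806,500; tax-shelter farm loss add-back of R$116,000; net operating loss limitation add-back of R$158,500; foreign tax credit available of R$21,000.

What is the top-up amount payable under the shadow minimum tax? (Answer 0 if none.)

R$18,145

Regular tax:
  R$477,000 × 15% = R$71,550
  R$329,500 × 23% = R$75,785
  → R$147,335
  Less foreign tax credit R$21,000 → R$126,335

Shadow minimum tax:
  Adjusted income: R$806,500 + R$116,000 + R$158,500 = R$1,081,000
  Less exemption R$49,000 → base R$1,032,000
  R$1,032,000 × 14% = R$144,480

Excess of shadow minimum tax over regular tax: R$144,480 − R$126,335 = R$18,145.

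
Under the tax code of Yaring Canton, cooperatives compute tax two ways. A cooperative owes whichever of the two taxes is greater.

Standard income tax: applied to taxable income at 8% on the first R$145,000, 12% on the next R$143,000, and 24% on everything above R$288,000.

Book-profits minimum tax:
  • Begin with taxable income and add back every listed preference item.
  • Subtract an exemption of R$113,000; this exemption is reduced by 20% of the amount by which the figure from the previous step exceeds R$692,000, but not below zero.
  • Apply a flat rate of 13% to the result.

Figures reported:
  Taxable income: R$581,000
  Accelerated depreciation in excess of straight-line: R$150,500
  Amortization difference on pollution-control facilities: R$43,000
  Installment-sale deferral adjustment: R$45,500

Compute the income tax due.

Book-profits minimum tax:
  Adjusted income: R$581,000 + R$150,500 + R$43,000 + R$45,500 = R$820,000
  Exemption: R$113,000 − 20% × (R$820,000 − R$692,000) = R$113,000 − R$25,600 = R$87,400
  Base: R$820,000 − R$87,400 = R$732,600
  R$732,600 × 13% = R$95,238

Standard income tax:
  R$145,000 × 8% = R$11,600
  R$143,000 × 12% = R$17,160
  R$293,000 × 24% = R$70,320
  → R$99,080

R$99,080 > R$95,238, so the standard income tax governs.

R$99,080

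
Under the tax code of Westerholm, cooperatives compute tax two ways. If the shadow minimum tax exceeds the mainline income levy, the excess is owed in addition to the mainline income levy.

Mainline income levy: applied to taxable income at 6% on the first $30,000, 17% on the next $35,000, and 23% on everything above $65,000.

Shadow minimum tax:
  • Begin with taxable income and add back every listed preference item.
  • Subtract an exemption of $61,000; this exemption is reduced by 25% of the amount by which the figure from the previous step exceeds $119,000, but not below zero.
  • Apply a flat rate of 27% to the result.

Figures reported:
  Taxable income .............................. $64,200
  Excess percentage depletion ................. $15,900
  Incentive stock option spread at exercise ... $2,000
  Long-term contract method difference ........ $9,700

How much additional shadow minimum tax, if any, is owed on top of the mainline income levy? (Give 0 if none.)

$702

Shadow minimum tax:
  Adjusted income: $64,200 + $15,900 + $2,000 + $9,700 = $91,800
  Exemption: $91,800 ≤ $119,000, so full $61,000 applies
  Base: $91,800 − $61,000 = $30,800
  $30,800 × 27% = $8,316

Mainline income levy:
  $30,000 × 6% = $1,800
  $34,200 × 17% = $5,814
  → $7,614

Excess of shadow minimum tax over mainline income levy: $8,316 − $7,614 = $702.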